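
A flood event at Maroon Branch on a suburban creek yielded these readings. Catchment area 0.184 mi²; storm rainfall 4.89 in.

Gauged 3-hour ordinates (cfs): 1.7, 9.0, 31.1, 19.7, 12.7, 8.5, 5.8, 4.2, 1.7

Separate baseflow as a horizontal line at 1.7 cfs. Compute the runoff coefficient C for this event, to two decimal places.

C ≈ 0.41

ΣQ_DR = 79.10 cfs; V = ΣQ_DR·Δt = 8.543 × 10^5 ft³.
Runoff depth d = V / A = 1.998 in.
C = d / P = 1.998 / 4.89 = 0.41.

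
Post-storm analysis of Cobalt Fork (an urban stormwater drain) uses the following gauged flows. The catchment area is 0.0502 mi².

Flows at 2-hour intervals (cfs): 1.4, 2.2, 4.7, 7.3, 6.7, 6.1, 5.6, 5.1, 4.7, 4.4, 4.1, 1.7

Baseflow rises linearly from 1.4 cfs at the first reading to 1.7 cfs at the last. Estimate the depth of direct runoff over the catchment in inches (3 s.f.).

Direct runoff: 0.00, 0.77, 3.25, 5.82, 5.19, 4.56, 4.04, 3.51, 3.08, 2.75, 2.43, 0.00 cfs; ΣQ_DR = 35.40 cfs.
V = ΣQ_DR · Δt = 35.40 × 7200 s = 2.549 × 10^5 ft³.
Over A = 0.0502 mi², depth = V / A = 2.19 in.

d ≈ 2.19 in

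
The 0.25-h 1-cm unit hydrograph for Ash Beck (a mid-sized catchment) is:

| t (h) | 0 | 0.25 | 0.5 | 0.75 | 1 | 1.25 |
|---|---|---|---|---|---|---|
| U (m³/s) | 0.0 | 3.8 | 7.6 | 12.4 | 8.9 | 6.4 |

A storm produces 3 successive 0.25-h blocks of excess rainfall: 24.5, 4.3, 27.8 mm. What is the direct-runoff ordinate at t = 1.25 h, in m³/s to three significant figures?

By discrete convolution, Q_j = Σ (P_i / 10 mm) · U_{j−i}.
At t = 1.25 h (j=5): Q = (24.5/10)·6.4 + (4.3/10)·8.9 + (27.8/10)·12.4 = 54.0 m³/s.

Q ≈ 54.0 m³/s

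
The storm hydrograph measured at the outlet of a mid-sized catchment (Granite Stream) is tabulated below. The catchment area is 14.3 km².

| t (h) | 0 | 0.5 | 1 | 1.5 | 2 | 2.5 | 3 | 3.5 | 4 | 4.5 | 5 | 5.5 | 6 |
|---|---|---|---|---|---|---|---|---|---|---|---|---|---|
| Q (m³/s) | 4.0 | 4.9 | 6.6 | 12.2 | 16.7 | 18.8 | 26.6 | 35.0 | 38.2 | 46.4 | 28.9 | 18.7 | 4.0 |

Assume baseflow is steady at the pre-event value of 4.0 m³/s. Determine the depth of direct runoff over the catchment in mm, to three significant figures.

Direct runoff: 0.0, 0.9, 2.6, 8.2, 12.7, 14.8, 22.6, 31.0, 34.2, 42.4, 24.9, 14.7, 0.0 m³/s; ΣQ_DR = 209.0 m³/s.
V = ΣQ_DR · Δt = 209.0 × 1800 s = 3.762 × 10^5 m³.
Over A = 14.3 km², depth = V / A = 26.3 mm.

d ≈ 26.3 mm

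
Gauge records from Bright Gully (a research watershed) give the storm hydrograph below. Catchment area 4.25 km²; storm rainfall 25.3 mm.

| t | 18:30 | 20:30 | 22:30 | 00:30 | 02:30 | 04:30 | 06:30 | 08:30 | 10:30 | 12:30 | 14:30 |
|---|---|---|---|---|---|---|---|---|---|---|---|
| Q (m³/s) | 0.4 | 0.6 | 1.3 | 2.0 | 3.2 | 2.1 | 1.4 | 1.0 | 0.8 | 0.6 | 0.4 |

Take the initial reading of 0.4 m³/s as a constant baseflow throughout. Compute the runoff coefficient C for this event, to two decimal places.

C ≈ 0.63

ΣQ_DR = 9.400 m³/s; V = ΣQ_DR·Δt = 67680 m³.
Runoff depth d = V / A = 15.92 mm.
C = d / P = 15.92 / 25.3 = 0.63.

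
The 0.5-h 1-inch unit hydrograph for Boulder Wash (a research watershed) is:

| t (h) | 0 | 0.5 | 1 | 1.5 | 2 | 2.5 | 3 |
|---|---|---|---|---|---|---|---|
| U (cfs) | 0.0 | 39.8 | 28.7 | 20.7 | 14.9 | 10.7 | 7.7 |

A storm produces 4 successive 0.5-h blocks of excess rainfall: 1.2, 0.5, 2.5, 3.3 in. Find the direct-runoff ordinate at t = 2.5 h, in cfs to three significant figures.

By discrete convolution, Q_j = Σ (P_i / 1 in) · U_{j−i}.
At t = 2.5 h (j=5): Q = (1.2/1)·10.7 + (0.5/1)·14.9 + (2.5/1)·20.7 + (3.3/1)·28.7 = 167 cfs.

Q ≈ 167 cfs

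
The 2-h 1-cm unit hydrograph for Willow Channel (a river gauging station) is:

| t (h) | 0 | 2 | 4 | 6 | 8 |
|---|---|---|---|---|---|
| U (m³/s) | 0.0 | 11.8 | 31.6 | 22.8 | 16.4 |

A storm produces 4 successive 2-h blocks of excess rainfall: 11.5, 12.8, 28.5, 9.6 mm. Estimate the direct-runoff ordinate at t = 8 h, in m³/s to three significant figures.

By discrete convolution, Q_j = Σ (P_i / 10 mm) · U_{j−i}.
At t = 8 h (j=4): Q = (11.5/10)·16.4 + (12.8/10)·22.8 + (28.5/10)·31.6 + (9.6/10)·11.8 = 149 m³/s.

Q ≈ 149 m³/s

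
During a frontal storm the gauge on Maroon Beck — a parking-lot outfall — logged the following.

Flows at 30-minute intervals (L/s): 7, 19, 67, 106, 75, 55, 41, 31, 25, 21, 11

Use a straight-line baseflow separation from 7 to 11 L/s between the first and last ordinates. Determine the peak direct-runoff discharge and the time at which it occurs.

Q_p = 97.80 L/s at t = 1.5 h

Subtracting baseflow gives direct-runoff ordinates: 0.00, 11.60, 59.20, 97.80, 66.40, 46.00, 31.60, 21.20, 14.80, 10.40, 0.00 L/s.
The maximum is 97.80 L/s, occurring at the reading for t = 1.5 h.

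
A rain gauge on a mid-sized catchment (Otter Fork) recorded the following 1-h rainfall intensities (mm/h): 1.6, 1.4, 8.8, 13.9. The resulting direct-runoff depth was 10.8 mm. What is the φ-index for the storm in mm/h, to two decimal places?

Only the 2 blocks with intensity above φ contribute runoff: 8.8, 13.9 mm/h.
Σ(I−φ)·Δt = d  ⇒  (8.8+13.9 − 2φ)·1 = 10.8
φ = (22.70 − 10.8/1) / 2 = 5.95 mm/h.

φ ≈ 5.95 mm/h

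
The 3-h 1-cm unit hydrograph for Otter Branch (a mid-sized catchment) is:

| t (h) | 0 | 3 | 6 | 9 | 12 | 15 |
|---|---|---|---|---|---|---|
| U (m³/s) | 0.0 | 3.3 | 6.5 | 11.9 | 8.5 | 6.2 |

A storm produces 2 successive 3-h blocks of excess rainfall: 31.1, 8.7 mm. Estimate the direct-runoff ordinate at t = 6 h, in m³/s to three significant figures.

By discrete convolution, Q_j = Σ (P_i / 10 mm) · U_{j−i}.
At t = 6 h (j=2): Q = (31.1/10)·6.5 + (8.7/10)·3.3 = 23.1 m³/s.

Q ≈ 23.1 m³/s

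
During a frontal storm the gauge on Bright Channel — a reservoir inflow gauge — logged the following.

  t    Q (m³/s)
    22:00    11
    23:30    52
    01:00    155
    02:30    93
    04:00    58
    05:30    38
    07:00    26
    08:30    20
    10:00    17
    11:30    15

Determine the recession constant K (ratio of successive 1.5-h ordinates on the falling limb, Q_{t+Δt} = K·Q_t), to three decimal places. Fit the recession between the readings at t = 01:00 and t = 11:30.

Using the recession-limb readings at t = 01:00 and t = 11:30: Q falls from 155 to 15 m³/s over 7 intervals.
K = (Q₂/Q₁)^(1/7) = (15/155)^(1/7) = 0.716.

K ≈ 0.716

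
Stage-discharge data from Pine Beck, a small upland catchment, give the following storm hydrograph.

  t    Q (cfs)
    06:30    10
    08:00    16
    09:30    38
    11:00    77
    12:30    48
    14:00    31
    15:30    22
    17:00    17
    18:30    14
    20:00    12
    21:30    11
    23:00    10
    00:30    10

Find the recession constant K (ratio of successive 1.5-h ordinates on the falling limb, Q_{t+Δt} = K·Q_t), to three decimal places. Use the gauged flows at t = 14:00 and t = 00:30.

Using the recession-limb readings at t = 14:00 and t = 00:30: Q falls from 31 to 10 cfs over 7 intervals.
K = (Q₂/Q₁)^(1/7) = (10/31)^(1/7) = 0.851.

K ≈ 0.851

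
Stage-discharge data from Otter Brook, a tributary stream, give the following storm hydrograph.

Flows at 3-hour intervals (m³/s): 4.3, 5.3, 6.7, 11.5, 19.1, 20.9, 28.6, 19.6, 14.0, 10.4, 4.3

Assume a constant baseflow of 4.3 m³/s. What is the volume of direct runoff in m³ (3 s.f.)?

Direct-runoff ordinates (Q − Q_b): 0.0, 1.0, 2.4, 7.2, 14.8, 16.6, 24.3, 15.3, 9.7, 6.1, 0.0 m³/s.
ΣQ_DR = 97.40 m³/s.
With Δt = 3 h = 10800 s, V = ΣQ_DR · Δt = 97.40 × 10800 = 1.05 × 10^6 m³.

V ≈ 1.05 × 10^6 m³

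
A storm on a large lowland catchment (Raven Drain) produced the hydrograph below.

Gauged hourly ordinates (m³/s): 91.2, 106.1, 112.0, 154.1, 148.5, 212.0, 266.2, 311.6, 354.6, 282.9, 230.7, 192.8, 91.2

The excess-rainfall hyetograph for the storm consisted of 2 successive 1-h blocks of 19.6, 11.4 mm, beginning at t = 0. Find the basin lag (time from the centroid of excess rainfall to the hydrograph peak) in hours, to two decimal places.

Centroid of excess rainfall: t_c = Σ P_i·t̄_i / ΣP_i = 0.8677 h (block centres at 0.5, 1.5 h).
Hydrograph peak occurs at t = 8 h, so basin lag t_L = 8 − 0.8677 = 7.13 h.

t_L ≈ 7.13 h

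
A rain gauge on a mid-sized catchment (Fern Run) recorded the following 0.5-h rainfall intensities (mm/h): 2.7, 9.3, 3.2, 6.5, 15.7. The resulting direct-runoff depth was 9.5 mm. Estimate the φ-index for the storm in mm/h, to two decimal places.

φ ≈ 4.17 mm/h

Only the 3 blocks with intensity above φ contribute runoff: 9.3, 6.5, 15.7 mm/h.
Σ(I−φ)·Δt = d  ⇒  (9.3+6.5+15.7 − 3φ)·0.5 = 9.5
φ = (31.50 − 9.5/0.5) / 3 = 4.17 mm/h.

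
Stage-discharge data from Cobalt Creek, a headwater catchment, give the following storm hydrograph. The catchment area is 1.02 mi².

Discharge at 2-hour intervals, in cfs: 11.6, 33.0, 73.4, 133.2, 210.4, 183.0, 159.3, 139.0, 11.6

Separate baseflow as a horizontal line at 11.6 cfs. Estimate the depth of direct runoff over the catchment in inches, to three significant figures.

Direct runoff: 0.0, 21.4, 61.8, 121.6, 198.8, 171.4, 147.7, 127.4, 0.0 cfs; ΣQ_DR = 850.1 cfs.
V = ΣQ_DR · Δt = 850.1 × 7200 s = 6.121 × 10^6 ft³.
Over A = 1.02 mi², depth = V / A = 2.58 in.

d ≈ 2.58 in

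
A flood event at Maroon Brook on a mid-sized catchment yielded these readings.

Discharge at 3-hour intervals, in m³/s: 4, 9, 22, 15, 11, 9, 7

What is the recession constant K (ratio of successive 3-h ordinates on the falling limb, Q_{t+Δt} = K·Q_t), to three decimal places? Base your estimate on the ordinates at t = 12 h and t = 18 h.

Using the recession-limb readings at t = 12 h and t = 18 h: Q falls from 11 to 7 m³/s over 2 intervals.
K = (Q₂/Q₁)^(1/2) = (7/11)^(1/2) = 0.798.

K ≈ 0.798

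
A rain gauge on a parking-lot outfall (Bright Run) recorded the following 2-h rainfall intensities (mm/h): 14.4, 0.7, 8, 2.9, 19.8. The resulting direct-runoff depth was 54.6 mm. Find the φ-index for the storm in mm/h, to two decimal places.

Only the 3 blocks with intensity above φ contribute runoff: 14.4, 8, 19.8 mm/h.
Σ(I−φ)·Δt = d  ⇒  (14.4+8+19.8 − 3φ)·2 = 54.6
φ = (42.20 − 54.6/2) / 3 = 4.97 mm/h.

φ ≈ 4.97 mm/h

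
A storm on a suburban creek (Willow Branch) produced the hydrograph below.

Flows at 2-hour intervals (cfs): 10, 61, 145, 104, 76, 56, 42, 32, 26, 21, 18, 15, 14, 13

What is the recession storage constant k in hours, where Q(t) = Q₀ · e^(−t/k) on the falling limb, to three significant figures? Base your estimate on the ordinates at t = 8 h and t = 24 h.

On the falling limb, Q drops from 76 to 14 cfs between t = 8 h and t = 24 h (Δt = 16 h).
k = −Δt / ln(Q₂/Q₁) = −16 / ln(14/76) = 9.46 h.

k ≈ 9.46 h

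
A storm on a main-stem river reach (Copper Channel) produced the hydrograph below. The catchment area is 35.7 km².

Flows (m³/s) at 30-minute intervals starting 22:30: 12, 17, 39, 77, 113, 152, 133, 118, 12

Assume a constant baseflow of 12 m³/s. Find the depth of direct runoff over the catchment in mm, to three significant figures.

d ≈ 28.5 mm

Direct runoff: 0.0, 5.0, 27.0, 65.0, 101.0, 140.0, 121.0, 106.0, 0.0 m³/s; ΣQ_DR = 565.0 m³/s.
V = ΣQ_DR · Δt = 565.0 × 1800 s = 1.017 × 10^6 m³.
Over A = 35.7 km², depth = V / A = 28.5 mm.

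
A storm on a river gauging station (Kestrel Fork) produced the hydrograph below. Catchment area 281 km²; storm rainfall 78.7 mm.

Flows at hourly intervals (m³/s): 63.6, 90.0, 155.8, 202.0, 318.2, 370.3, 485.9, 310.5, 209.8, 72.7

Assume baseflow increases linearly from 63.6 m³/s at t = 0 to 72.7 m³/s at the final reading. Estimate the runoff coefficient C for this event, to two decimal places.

ΣQ_DR = 1597 m³/s; V = ΣQ_DR·Δt = 5.750 × 10^6 m³.
Runoff depth d = V / A = 20.46 mm.
C = d / P = 20.46 / 78.7 = 0.26.

C ≈ 0.26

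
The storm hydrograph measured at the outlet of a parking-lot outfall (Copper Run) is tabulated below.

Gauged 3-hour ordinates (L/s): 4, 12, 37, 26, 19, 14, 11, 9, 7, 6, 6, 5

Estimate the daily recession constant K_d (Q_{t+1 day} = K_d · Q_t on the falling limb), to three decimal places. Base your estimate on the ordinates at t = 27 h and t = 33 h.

K_d ≈ 0.482

Between t = 27 h and t = 33 h the flow falls from 6 to 5 L/s over 2×3 h = 6 h.
Per-interval ratio K = (5/6)^(1/2) = 0.9129; K_d = K^(24/3) = 0.482.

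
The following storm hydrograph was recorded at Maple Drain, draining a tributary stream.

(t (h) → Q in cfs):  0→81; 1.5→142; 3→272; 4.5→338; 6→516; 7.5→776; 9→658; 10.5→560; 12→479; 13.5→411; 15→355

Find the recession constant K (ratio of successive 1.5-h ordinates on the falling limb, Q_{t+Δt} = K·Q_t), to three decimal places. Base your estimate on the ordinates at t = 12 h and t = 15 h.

K ≈ 0.861

Using the recession-limb readings at t = 12 h and t = 15 h: Q falls from 479 to 355 cfs over 2 intervals.
K = (Q₂/Q₁)^(1/2) = (355/479)^(1/2) = 0.861.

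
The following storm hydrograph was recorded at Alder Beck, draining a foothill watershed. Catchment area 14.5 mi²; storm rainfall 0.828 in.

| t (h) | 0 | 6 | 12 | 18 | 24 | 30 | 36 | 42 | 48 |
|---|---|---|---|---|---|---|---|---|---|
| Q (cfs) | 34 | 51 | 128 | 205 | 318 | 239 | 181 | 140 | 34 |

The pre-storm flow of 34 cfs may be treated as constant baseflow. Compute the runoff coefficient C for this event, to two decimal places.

C ≈ 0.79

ΣQ_DR = 1024 cfs; V = ΣQ_DR·Δt = 2.212 × 10^7 ft³.
Runoff depth d = V / A = 0.6566 in.
C = d / P = 0.6566 / 0.828 = 0.79.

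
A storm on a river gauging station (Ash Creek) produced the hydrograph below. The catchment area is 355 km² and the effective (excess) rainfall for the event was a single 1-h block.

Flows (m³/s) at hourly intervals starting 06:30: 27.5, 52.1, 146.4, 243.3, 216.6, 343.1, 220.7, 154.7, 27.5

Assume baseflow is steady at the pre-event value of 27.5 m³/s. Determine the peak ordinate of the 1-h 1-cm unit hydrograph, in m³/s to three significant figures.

U_p ≈ 263 m³/s

Direct runoff: 0.0, 24.6, 118.9, 215.8, 189.1, 315.6, 193.2, 127.2, 0.0 m³/s; ΣQ_DR = 1184 m³/s, peak = 315.6 m³/s.
Runoff depth d = ΣQ_DR·Δt / A = 1184 × 3600 / (355 km²) = 12.01 mm.
The 1-cm UH is the DRH scaled by (10 mm)/d, so U_p = 315.6 × 10/12.01 = 263 m³/s.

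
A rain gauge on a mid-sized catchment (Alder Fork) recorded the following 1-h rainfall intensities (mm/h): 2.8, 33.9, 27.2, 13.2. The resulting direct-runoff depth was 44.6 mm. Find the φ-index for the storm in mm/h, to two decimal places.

φ ≈ 9.90 mm/h

Only the 3 blocks with intensity above φ contribute runoff: 33.9, 27.2, 13.2 mm/h.
Σ(I−φ)·Δt = d  ⇒  (33.9+27.2+13.2 − 3φ)·1 = 44.6
φ = (74.30 − 44.6/1) / 3 = 9.90 mm/h.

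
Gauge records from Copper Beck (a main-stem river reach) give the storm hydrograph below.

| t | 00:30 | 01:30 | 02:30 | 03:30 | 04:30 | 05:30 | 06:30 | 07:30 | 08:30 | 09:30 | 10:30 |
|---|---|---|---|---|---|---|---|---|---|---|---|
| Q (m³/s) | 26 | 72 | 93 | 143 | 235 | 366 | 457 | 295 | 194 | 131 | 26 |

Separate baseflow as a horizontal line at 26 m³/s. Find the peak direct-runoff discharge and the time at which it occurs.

Subtracting baseflow gives direct-runoff ordinates: 0.0, 46.0, 67.0, 117.0, 209.0, 340.0, 431.0, 269.0, 168.0, 105.0, 0.0 m³/s.
The maximum is 431.0 m³/s, occurring at the reading for t = 06:30.

Q_p = 431.0 m³/s at t = 06:30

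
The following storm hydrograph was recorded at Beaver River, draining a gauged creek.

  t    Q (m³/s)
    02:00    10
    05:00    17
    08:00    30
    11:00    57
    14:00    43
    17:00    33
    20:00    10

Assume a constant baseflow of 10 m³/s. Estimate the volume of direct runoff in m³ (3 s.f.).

V ≈ 1.40 × 10^6 m³

Direct-runoff ordinates (Q − Q_b): 0.0, 7.0, 20.0, 47.0, 33.0, 23.0, 0.0 m³/s.
ΣQ_DR = 130.0 m³/s.
With Δt = 3 h = 10800 s, V = ΣQ_DR · Δt = 130.0 × 10800 = 1.40 × 10^6 m³.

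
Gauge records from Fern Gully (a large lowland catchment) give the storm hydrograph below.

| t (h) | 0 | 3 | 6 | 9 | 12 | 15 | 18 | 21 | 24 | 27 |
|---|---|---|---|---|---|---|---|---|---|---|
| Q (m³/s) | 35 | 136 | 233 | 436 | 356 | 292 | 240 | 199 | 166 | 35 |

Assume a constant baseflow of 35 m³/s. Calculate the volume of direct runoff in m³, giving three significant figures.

V ≈ 1.92 × 10^7 m³

Direct-runoff ordinates (Q − Q_b): 0.0, 101.0, 198.0, 401.0, 321.0, 257.0, 205.0, 164.0, 131.0, 0.0 m³/s.
ΣQ_DR = 1778 m³/s.
With Δt = 3 h = 10800 s, V = ΣQ_DR · Δt = 1778 × 10800 = 1.92 × 10^7 m³.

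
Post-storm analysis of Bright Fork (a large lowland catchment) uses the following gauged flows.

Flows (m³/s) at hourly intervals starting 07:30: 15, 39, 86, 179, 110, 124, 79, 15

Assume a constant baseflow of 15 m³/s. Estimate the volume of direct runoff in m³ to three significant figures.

Direct-runoff ordinates (Q − Q_b): 0.0, 24.0, 71.0, 164.0, 95.0, 109.0, 64.0, 0.0 m³/s.
ΣQ_DR = 527.0 m³/s.
With Δt = 1 h = 3600 s, V = ΣQ_DR · Δt = 527.0 × 3600 = 1.90 × 10^6 m³.

V ≈ 1.90 × 10^6 m³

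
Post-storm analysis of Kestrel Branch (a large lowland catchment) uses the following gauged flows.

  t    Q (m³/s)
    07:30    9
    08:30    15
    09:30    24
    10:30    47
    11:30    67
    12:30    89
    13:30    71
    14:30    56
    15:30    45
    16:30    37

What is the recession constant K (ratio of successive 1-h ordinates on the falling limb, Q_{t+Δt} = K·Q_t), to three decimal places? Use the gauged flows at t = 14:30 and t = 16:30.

K ≈ 0.813

Using the recession-limb readings at t = 14:30 and t = 16:30: Q falls from 56 to 37 m³/s over 2 intervals.
K = (Q₂/Q₁)^(1/2) = (37/56)^(1/2) = 0.813.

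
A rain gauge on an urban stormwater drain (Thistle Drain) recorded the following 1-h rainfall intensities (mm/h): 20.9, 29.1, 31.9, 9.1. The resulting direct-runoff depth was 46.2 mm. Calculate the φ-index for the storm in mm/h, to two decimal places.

φ ≈ 11.90 mm/h

Only the 3 blocks with intensity above φ contribute runoff: 20.9, 29.1, 31.9 mm/h.
Σ(I−φ)·Δt = d  ⇒  (20.9+29.1+31.9 − 3φ)·1 = 46.2
φ = (81.90 − 46.2/1) / 3 = 11.90 mm/h.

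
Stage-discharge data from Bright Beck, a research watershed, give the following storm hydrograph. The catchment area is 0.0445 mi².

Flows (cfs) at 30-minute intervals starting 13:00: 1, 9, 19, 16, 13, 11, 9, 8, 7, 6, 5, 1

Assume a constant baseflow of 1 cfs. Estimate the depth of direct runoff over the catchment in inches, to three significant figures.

Direct runoff: 0.0, 8.0, 18.0, 15.0, 12.0, 10.0, 8.0, 7.0, 6.0, 5.0, 4.0, 0.0 cfs; ΣQ_DR = 93.00 cfs.
V = ΣQ_DR · Δt = 93.00 × 1800 s = 1.674 × 10^5 ft³.
Over A = 0.0445 mi², depth = V / A = 1.62 in.

d ≈ 1.62 in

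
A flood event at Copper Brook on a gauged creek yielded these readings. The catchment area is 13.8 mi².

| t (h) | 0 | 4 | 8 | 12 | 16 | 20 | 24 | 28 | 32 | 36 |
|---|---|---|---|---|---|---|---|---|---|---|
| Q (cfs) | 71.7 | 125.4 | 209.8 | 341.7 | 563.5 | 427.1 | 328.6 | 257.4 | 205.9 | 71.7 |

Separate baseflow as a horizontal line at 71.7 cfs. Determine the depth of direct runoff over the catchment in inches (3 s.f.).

d ≈ 0.847 in

Direct runoff: 0.0, 53.7, 138.1, 270.0, 491.8, 355.4, 256.9, 185.7, 134.2, 0.0 cfs; ΣQ_DR = 1886 cfs.
V = ΣQ_DR · Δt = 1886 × 14400 s = 2.716 × 10^7 ft³.
Over A = 13.8 mi², depth = V / A = 0.847 in.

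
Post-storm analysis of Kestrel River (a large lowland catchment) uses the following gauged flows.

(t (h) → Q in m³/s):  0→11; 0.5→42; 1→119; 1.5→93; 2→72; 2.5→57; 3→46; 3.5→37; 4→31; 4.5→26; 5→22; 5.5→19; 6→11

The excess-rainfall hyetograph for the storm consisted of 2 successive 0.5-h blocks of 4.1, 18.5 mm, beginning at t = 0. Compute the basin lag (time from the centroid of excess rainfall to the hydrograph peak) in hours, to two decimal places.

Centroid of excess rainfall: t_c = Σ P_i·t̄_i / ΣP_i = 0.6593 h (block centres at 0.25, 0.75 h).
Hydrograph peak occurs at t = 1 h, so basin lag t_L = 1 − 0.6593 = 0.34 h.

t_L ≈ 0.34 h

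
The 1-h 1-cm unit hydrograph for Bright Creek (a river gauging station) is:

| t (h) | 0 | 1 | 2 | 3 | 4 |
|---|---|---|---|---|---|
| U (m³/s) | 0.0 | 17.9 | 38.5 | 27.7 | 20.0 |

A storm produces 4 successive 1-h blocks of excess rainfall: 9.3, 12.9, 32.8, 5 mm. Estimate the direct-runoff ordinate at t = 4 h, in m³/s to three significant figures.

By discrete convolution, Q_j = Σ (P_i / 10 mm) · U_{j−i}.
At t = 4 h (j=4): Q = (9.3/10)·20.0 + (12.9/10)·27.7 + (32.8/10)·38.5 + (5/10)·17.9 = 190 m³/s.

Q ≈ 190 m³/s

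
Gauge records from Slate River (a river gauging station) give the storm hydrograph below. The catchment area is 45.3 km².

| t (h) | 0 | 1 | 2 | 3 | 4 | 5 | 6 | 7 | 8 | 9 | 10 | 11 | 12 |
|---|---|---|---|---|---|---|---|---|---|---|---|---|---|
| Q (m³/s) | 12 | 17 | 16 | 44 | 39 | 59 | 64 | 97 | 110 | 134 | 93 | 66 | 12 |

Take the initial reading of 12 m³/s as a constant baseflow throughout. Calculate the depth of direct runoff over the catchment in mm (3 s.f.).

d ≈ 48.2 mm

Direct runoff: 0.0, 5.0, 4.0, 32.0, 27.0, 47.0, 52.0, 85.0, 98.0, 122.0, 81.0, 54.0, 0.0 m³/s; ΣQ_DR = 607.0 m³/s.
V = ΣQ_DR · Δt = 607.0 × 3600 s = 2.185 × 10^6 m³.
Over A = 45.3 km², depth = V / A = 48.2 mm.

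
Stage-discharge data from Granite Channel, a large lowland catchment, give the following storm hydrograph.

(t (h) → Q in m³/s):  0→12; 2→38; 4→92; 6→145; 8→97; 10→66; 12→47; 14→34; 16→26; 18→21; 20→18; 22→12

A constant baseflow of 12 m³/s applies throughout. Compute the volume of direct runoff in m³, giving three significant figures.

V ≈ 3.34 × 10^6 m³

Direct-runoff ordinates (Q − Q_b): 0.0, 26.0, 80.0, 133.0, 85.0, 54.0, 35.0, 22.0, 14.0, 9.0, 6.0, 0.0 m³/s.
ΣQ_DR = 464.0 m³/s.
With Δt = 2 h = 7200 s, V = ΣQ_DR · Δt = 464.0 × 7200 = 3.34 × 10^6 m³.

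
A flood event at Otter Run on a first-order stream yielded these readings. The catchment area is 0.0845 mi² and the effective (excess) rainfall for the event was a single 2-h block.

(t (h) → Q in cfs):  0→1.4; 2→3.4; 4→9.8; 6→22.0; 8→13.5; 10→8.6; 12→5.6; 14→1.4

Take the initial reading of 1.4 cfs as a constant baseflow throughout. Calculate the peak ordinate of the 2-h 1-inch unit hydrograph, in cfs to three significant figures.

U_p ≈ 10.3 cfs

Direct runoff: 0.0, 2.0, 8.4, 20.6, 12.1, 7.2, 4.2, 0.0 cfs; ΣQ_DR = 54.50 cfs, peak = 20.6 cfs.
Runoff depth d = ΣQ_DR·Δt / A = 54.50 × 7200 / (0.0845 mi²) = 1.999 in.
The 1-inch UH is the DRH scaled by (1 in)/d, so U_p = 20.6 × 1/1.999 = 10.3 cfs.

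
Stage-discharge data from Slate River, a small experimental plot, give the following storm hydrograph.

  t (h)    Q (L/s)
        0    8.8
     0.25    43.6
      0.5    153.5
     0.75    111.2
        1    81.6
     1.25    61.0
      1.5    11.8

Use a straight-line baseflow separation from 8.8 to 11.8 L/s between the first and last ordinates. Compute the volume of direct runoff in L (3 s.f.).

V ≈ 3.59 × 10^5 L

Direct-runoff ordinates (Q − Q_b): 0.00, 34.30, 143.70, 100.90, 70.80, 49.70, 0.00 L/s.
ΣQ_DR = 399.4 L/s.
With Δt = 0.25 h = 900 s, V = ΣQ_DR · Δt = 399.4 × 900 = 3.59 × 10^5 L.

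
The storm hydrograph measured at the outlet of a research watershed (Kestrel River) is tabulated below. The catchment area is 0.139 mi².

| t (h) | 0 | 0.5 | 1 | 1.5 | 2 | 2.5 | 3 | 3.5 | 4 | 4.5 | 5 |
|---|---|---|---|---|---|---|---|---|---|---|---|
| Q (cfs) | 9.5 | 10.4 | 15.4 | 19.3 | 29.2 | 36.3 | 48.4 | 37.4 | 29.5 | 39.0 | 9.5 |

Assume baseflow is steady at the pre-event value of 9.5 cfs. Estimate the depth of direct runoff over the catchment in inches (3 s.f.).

Direct runoff: 0.0, 0.9, 5.9, 9.8, 19.7, 26.8, 38.9, 27.9, 20.0, 29.5, 0.0 cfs; ΣQ_DR = 179.4 cfs.
V = ΣQ_DR · Δt = 179.4 × 1800 s = 3.229 × 10^5 ft³.
Over A = 0.139 mi², depth = V / A = 1.00 in.

d ≈ 1.00 in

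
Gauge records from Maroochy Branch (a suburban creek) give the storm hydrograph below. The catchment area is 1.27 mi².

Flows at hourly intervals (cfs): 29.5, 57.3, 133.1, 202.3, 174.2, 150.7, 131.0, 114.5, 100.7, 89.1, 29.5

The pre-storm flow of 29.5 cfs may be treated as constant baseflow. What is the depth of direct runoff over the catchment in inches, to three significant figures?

Direct runoff: 0.0, 27.8, 103.6, 172.8, 144.7, 121.2, 101.5, 85.0, 71.2, 59.6, 0.0 cfs; ΣQ_DR = 887.4 cfs.
V = ΣQ_DR · Δt = 887.4 × 3600 s = 3.195 × 10^6 ft³.
Over A = 1.27 mi², depth = V / A = 1.08 in.

d ≈ 1.08 in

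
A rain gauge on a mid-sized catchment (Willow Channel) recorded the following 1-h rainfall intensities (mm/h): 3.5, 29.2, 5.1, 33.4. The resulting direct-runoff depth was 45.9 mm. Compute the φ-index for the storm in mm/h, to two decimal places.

φ ≈ 8.35 mm/h

Only the 2 blocks with intensity above φ contribute runoff: 29.2, 33.4 mm/h.
Σ(I−φ)·Δt = d  ⇒  (29.2+33.4 − 2φ)·1 = 45.9
φ = (62.60 − 45.9/1) / 2 = 8.35 mm/h.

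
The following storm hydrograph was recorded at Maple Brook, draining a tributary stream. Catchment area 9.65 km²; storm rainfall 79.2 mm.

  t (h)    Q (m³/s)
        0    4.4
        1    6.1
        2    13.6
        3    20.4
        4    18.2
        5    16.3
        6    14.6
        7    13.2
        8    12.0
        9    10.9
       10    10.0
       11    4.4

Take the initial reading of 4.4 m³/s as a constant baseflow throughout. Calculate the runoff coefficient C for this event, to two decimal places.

C ≈ 0.43

ΣQ_DR = 91.30 m³/s; V = ΣQ_DR·Δt = 3.287 × 10^5 m³.
Runoff depth d = V / A = 34.06 mm.
C = d / P = 34.06 / 79.2 = 0.43.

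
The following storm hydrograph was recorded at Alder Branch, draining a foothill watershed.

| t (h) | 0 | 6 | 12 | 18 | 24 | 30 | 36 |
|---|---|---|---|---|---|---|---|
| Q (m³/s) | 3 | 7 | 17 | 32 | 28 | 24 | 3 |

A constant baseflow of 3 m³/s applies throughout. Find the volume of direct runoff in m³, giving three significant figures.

Direct-runoff ordinates (Q − Q_b): 0.0, 4.0, 14.0, 29.0, 25.0, 21.0, 0.0 m³/s.
ΣQ_DR = 93.00 m³/s.
With Δt = 6 h = 21600 s, V = ΣQ_DR · Δt = 93.00 × 21600 = 2.01 × 10^6 m³.

V ≈ 2.01 × 10^6 m³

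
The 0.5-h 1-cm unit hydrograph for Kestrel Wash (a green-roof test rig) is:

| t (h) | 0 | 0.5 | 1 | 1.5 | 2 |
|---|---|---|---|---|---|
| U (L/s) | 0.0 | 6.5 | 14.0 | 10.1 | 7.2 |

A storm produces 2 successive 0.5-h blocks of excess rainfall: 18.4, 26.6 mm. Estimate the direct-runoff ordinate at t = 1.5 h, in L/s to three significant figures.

By discrete convolution, Q_j = Σ (P_i / 10 mm) · U_{j−i}.
At t = 1.5 h (j=3): Q = (18.4/10)·10.1 + (26.6/10)·14.0 = 55.8 L/s.

Q ≈ 55.8 L/s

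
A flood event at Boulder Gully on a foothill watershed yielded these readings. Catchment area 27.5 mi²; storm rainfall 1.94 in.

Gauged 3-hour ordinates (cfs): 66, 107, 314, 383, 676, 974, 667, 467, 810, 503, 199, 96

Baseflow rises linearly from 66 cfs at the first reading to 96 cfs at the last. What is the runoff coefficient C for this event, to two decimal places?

ΣQ_DR = 4290 cfs; V = ΣQ_DR·Δt = 4.633 × 10^7 ft³.
Runoff depth d = V / A = 0.7252 in.
C = d / P = 0.7252 / 1.94 = 0.37.

C ≈ 0.37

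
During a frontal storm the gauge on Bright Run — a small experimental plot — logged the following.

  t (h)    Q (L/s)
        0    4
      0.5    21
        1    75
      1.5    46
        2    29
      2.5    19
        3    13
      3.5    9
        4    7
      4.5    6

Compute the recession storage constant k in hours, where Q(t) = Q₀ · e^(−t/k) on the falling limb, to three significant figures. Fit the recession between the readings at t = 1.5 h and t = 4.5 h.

On the falling limb, Q drops from 46 to 6 L/s between t = 1.5 h and t = 4.5 h (Δt = 3 h).
k = −Δt / ln(Q₂/Q₁) = −3 / ln(6/46) = 1.47 h.

k ≈ 1.47 h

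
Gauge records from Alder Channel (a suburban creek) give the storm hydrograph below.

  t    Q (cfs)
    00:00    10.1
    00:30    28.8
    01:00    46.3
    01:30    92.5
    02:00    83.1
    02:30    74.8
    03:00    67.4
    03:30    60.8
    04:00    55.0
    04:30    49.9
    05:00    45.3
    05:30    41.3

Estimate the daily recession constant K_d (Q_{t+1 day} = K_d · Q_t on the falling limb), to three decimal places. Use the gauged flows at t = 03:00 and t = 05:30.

K_d ≈ 0.009

Between t = 03:00 and t = 05:30 the flow falls from 67.4 to 41.3 cfs over 5×0.5 h = 2.5 h.
Per-interval ratio K = (41.3/67.4)^(1/5) = 0.9067; K_d = K^(24/0.5) = 0.009.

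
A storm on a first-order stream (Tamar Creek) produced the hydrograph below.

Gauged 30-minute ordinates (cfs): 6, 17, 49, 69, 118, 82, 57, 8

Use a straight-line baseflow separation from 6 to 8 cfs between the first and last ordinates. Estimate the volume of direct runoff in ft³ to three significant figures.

Direct-runoff ordinates (Q − Q_b): 0.00, 10.71, 42.43, 62.14, 110.86, 74.57, 49.29, 0.00 cfs.
ΣQ_DR = 350.0 cfs.
With Δt = 0.5 h = 1800 s, V = ΣQ_DR · Δt = 350.0 × 1800 = 6.30 × 10^5 ft³.

V ≈ 6.30 × 10^5 ft³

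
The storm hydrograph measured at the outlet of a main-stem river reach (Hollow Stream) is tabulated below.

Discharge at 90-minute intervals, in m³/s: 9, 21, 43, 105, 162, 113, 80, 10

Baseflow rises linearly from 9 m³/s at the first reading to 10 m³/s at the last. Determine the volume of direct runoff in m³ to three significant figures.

Direct-runoff ordinates (Q − Q_b): 0.00, 11.86, 33.71, 95.57, 152.43, 103.29, 70.14, 0.00 m³/s.
ΣQ_DR = 467.0 m³/s.
With Δt = 1.5 h = 5400 s, V = ΣQ_DR · Δt = 467.0 × 5400 = 2.52 × 10^6 m³.

V ≈ 2.52 × 10^6 m³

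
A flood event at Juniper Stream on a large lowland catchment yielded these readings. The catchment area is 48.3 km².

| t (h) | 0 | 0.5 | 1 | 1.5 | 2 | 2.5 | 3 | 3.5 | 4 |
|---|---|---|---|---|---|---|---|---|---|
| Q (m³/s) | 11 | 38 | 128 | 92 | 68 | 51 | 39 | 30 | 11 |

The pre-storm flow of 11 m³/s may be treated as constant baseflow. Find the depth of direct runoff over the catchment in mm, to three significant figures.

d ≈ 13.8 mm

Direct runoff: 0.0, 27.0, 117.0, 81.0, 57.0, 40.0, 28.0, 19.0, 0.0 m³/s; ΣQ_DR = 369.0 m³/s.
V = ΣQ_DR · Δt = 369.0 × 1800 s = 6.642 × 10^5 m³.
Over A = 48.3 km², depth = V / A = 13.8 mm.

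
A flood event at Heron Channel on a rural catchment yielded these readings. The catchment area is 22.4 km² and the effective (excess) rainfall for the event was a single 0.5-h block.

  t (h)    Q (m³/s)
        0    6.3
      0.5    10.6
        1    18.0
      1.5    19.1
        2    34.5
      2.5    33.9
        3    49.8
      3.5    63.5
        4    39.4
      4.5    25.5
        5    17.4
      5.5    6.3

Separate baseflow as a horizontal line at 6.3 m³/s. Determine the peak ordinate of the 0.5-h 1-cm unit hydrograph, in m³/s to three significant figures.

Direct runoff: 0.0, 4.3, 11.7, 12.8, 28.2, 27.6, 43.5, 57.2, 33.1, 19.2, 11.1, 0.0 m³/s; ΣQ_DR = 248.7 m³/s, peak = 57.2 m³/s.
Runoff depth d = ΣQ_DR·Δt / A = 248.7 × 1800 / (22.4 km²) = 19.98 mm.
The 1-cm UH is the DRH scaled by (10 mm)/d, so U_p = 57.2 × 10/19.98 = 28.6 m³/s.

U_p ≈ 28.6 m³/s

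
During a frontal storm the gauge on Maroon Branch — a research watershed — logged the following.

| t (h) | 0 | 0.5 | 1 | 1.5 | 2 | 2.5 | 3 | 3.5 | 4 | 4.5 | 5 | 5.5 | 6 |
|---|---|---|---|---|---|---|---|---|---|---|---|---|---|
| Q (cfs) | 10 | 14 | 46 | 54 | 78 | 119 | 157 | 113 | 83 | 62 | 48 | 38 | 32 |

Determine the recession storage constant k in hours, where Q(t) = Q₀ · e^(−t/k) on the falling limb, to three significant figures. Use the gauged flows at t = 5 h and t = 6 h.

On the falling limb, Q drops from 48 to 32 cfs between t = 5 h and t = 6 h (Δt = 1 h).
k = −Δt / ln(Q₂/Q₁) = −1 / ln(32/48) = 2.47 h.

k ≈ 2.47 h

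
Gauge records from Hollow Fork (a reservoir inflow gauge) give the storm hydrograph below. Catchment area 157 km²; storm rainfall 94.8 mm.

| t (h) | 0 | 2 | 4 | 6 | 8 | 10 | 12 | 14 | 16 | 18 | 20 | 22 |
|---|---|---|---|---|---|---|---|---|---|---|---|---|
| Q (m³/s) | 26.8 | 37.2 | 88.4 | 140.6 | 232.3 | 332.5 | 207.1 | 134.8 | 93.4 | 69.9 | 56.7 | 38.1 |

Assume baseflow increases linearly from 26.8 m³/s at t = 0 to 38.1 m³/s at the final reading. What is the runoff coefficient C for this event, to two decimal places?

ΣQ_DR = 1068 m³/s; V = ΣQ_DR·Δt = 7.692 × 10^6 m³.
Runoff depth d = V / A = 49.00 mm.
C = d / P = 49.00 / 94.8 = 0.52.

C ≈ 0.52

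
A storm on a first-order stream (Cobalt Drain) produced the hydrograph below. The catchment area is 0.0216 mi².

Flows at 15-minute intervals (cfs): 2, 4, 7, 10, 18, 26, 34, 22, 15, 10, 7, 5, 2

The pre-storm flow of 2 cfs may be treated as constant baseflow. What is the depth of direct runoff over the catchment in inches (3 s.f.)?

Direct runoff: 0.0, 2.0, 5.0, 8.0, 16.0, 24.0, 32.0, 20.0, 13.0, 8.0, 5.0, 3.0, 0.0 cfs; ΣQ_DR = 136.0 cfs.
V = ΣQ_DR · Δt = 136.0 × 900 s = 1.224 × 10^5 ft³.
Over A = 0.0216 mi², depth = V / A = 2.44 in.

d ≈ 2.44 in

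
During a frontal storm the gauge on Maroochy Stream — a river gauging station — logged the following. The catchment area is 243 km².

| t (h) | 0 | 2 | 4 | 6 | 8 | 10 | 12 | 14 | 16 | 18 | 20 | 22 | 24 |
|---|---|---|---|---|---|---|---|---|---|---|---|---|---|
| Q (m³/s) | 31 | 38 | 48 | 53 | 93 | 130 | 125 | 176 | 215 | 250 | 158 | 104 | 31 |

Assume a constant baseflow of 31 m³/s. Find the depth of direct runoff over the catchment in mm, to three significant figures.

d ≈ 31.1 mm

Direct runoff: 0.0, 7.0, 17.0, 22.0, 62.0, 99.0, 94.0, 145.0, 184.0, 219.0, 127.0, 73.0, 0.0 m³/s; ΣQ_DR = 1049 m³/s.
V = ΣQ_DR · Δt = 1049 × 7200 s = 7.553 × 10^6 m³.
Over A = 243 km², depth = V / A = 31.1 mm.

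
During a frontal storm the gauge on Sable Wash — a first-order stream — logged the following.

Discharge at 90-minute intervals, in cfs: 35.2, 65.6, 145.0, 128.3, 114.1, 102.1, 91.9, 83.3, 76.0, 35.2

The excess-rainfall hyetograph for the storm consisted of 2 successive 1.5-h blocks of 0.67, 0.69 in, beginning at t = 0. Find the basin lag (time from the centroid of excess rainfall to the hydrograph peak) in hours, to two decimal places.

t_L ≈ 1.49 h

Centroid of excess rainfall: t_c = Σ P_i·t̄_i / ΣP_i = 1.5110 h (block centres at 0.75, 2.25 h).
Hydrograph peak occurs at t = 3 h, so basin lag t_L = 3 − 1.5110 = 1.49 h.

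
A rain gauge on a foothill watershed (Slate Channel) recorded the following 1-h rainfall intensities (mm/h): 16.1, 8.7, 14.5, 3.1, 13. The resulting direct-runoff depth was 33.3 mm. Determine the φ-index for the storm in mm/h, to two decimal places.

φ ≈ 4.75 mm/h

Only the 4 blocks with intensity above φ contribute runoff: 16.1, 8.7, 14.5, 13 mm/h.
Σ(I−φ)·Δt = d  ⇒  (16.1+8.7+14.5+13 − 4φ)·1 = 33.3
φ = (52.30 − 33.3/1) / 4 = 4.75 mm/h.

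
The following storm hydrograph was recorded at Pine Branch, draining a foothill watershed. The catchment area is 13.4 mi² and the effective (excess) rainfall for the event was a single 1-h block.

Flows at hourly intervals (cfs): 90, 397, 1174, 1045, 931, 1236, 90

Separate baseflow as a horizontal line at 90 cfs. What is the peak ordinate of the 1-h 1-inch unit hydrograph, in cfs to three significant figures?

Direct runoff: 0.0, 307.0, 1084.0, 955.0, 841.0, 1146.0, 0.0 cfs; ΣQ_DR = 4333 cfs, peak = 1146.0 cfs.
Runoff depth d = ΣQ_DR·Δt / A = 4333 × 3600 / (13.4 mi²) = 0.5011 in.
The 1-inch UH is the DRH scaled by (1 in)/d, so U_p = 1146.0 × 1/0.5011 = 2290 cfs.

U_p ≈ 2290 cfs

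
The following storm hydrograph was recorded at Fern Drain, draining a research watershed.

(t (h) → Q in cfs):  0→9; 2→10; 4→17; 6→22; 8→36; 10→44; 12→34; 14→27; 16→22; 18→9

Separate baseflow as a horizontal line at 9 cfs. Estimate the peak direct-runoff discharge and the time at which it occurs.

Q_p = 35.0 cfs at t = 10 h

Subtracting baseflow gives direct-runoff ordinates: 0.0, 1.0, 8.0, 13.0, 27.0, 35.0, 25.0, 18.0, 13.0, 0.0 cfs.
The maximum is 35.0 cfs, occurring at the reading for t = 10 h.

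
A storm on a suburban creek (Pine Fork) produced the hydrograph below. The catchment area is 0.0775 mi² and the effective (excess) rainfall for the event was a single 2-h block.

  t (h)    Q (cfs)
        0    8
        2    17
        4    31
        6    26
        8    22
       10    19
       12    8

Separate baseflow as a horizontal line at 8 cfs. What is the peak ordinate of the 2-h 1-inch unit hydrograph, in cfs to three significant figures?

U_p ≈ 7.67 cfs

Direct runoff: 0.0, 9.0, 23.0, 18.0, 14.0, 11.0, 0.0 cfs; ΣQ_DR = 75.00 cfs, peak = 23.0 cfs.
Runoff depth d = ΣQ_DR·Δt / A = 75.00 × 7200 / (0.0775 mi²) = 2.999 in.
The 1-inch UH is the DRH scaled by (1 in)/d, so U_p = 23.0 × 1/2.999 = 7.67 cfs.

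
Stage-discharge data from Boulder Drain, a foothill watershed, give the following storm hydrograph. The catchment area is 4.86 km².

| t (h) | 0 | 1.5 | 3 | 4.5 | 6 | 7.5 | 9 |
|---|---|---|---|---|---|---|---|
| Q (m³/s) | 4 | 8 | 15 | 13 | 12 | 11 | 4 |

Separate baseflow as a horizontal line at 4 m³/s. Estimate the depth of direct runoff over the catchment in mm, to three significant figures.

Direct runoff: 0.0, 4.0, 11.0, 9.0, 8.0, 7.0, 0.0 m³/s; ΣQ_DR = 39.00 m³/s.
V = ΣQ_DR · Δt = 39.00 × 5400 s = 2.106 × 10^5 m³.
Over A = 4.86 km², depth = V / A = 43.3 mm.

d ≈ 43.3 mm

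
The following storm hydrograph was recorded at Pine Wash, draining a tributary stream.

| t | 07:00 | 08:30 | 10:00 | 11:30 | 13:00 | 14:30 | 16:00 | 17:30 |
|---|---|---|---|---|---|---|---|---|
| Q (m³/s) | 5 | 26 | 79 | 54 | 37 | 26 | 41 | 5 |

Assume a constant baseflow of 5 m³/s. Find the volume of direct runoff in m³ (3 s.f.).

V ≈ 1.26 × 10^6 m³

Direct-runoff ordinates (Q − Q_b): 0.0, 21.0, 74.0, 49.0, 32.0, 21.0, 36.0, 0.0 m³/s.
ΣQ_DR = 233.0 m³/s.
With Δt = 1.5 h = 5400 s, V = ΣQ_DR · Δt = 233.0 × 5400 = 1.26 × 10^6 m³.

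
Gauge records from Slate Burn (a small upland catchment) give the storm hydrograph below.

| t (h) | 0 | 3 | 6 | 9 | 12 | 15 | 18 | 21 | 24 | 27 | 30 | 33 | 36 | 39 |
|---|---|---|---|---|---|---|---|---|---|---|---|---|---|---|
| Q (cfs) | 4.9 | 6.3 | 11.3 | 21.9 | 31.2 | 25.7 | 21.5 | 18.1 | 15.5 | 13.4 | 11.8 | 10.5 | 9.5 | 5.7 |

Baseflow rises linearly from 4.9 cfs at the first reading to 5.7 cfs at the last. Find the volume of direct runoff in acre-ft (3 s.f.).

V ≈ 33.0 acre-ft

Direct-runoff ordinates (Q − Q_b): 0.00, 1.34, 6.28, 16.82, 26.05, 20.49, 16.23, 12.77, 10.11, 7.95, 6.28, 4.92, 3.86, 0.00 cfs.
ΣQ_DR = 133.1 cfs.
With Δt = 3 h = 10800 s, V = ΣQ_DR · Δt = 133.1 × 10800 = 1.44 × 10^6 ft³ = 33.0 acre-ft.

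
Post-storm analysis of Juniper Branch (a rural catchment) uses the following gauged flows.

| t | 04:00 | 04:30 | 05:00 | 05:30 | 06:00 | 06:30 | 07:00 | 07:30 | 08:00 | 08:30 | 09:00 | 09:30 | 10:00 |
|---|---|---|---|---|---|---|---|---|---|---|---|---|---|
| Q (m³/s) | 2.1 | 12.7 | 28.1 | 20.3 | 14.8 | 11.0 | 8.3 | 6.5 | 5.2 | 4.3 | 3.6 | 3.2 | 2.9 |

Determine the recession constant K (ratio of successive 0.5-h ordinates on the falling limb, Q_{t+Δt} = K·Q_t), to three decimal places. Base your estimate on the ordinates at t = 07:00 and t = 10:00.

Using the recession-limb readings at t = 07:00 and t = 10:00: Q falls from 8.3 to 2.9 m³/s over 6 intervals.
K = (Q₂/Q₁)^(1/6) = (2.9/8.3)^(1/6) = 0.839.

K ≈ 0.839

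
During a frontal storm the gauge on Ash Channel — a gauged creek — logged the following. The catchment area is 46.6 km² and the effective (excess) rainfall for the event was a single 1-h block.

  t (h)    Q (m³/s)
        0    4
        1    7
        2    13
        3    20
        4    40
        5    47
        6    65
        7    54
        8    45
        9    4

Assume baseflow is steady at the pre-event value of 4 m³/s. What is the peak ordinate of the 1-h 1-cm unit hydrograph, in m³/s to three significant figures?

Direct runoff: 0.0, 3.0, 9.0, 16.0, 36.0, 43.0, 61.0, 50.0, 41.0, 0.0 m³/s; ΣQ_DR = 259.0 m³/s, peak = 61.0 m³/s.
Runoff depth d = ΣQ_DR·Δt / A = 259.0 × 3600 / (46.6 km²) = 20.01 mm.
The 1-cm UH is the DRH scaled by (10 mm)/d, so U_p = 61.0 × 10/20.01 = 30.5 m³/s.

U_p ≈ 30.5 m³/s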